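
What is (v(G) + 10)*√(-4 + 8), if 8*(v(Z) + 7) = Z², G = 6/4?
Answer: 105/16 ≈ 6.5625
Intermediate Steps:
G = 3/2 (G = 6*(¼) = 3/2 ≈ 1.5000)
v(Z) = -7 + Z²/8
(v(G) + 10)*√(-4 + 8) = ((-7 + (3/2)²/8) + 10)*√(-4 + 8) = ((-7 + (⅛)*(9/4)) + 10)*√4 = ((-7 + 9/32) + 10)*2 = (-215/32 + 10)*2 = (105/32)*2 = 105/16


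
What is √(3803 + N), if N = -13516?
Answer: I*√9713 ≈ 98.555*I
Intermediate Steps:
√(3803 + N) = √(3803 - 13516) = √(-9713) = I*√9713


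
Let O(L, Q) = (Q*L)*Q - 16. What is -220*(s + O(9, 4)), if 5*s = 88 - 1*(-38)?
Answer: -33704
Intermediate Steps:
O(L, Q) = -16 + L*Q² (O(L, Q) = (L*Q)*Q - 16 = L*Q² - 16 = -16 + L*Q²)
s = 126/5 (s = (88 - 1*(-38))/5 = (88 + 38)/5 = (⅕)*126 = 126/5 ≈ 25.200)
-220*(s + O(9, 4)) = -220*(126/5 + (-16 + 9*4²)) = -220*(126/5 + (-16 + 9*16)) = -220*(126/5 + (-16 + 144)) = -220*(126/5 + 128) = -220*766/5 = -33704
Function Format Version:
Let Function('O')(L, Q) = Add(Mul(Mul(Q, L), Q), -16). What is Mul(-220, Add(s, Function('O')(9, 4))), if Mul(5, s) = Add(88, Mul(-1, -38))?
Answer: -33704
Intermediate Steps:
Function('O')(L, Q) = Add(-16, Mul(L, Pow(Q, 2))) (Function('O')(L, Q) = Add(Mul(Mul(L, Q), Q), -16) = Add(Mul(L, Pow(Q, 2)), -16) = Add(-16, Mul(L, Pow(Q, 2))))
s = Rational(126, 5) (s = Mul(Rational(1, 5), Add(88, Mul(-1, -38))) = Mul(Rational(1, 5), Add(88, 38)) = Mul(Rational(1, 5), 126) = Rational(126, 5) ≈ 25.200)
Mul(-220, Add(s, Function('O')(9, 4))) = Mul(-220, Add(Rational(126, 5), Add(-16, Mul(9, Pow(4, 2))))) = Mul(-220, Add(Rational(126, 5), Add(-16, Mul(9, 16)))) = Mul(-220, Add(Rational(126, 5), Add(-16, 144))) = Mul(-220, Add(Rational(126, 5), 128)) = Mul(-220, Rational(766, 5)) = -33704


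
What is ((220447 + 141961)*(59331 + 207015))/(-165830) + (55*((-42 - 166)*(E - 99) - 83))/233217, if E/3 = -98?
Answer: -11255370477818903/19337187555 ≈ -5.8206e+5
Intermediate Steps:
E = -294 (E = 3*(-98) = -294)
((220447 + 141961)*(59331 + 207015))/(-165830) + (55*((-42 - 166)*(E - 99) - 83))/233217 = ((220447 + 141961)*(59331 + 207015))/(-165830) + (55*((-42 - 166)*(-294 - 99) - 83))/233217 = (362408*266346)*(-1/165830) + (55*(-208*(-393) - 83))*(1/233217) = 96525921168*(-1/165830) + (55*(81744 - 83))*(1/233217) = -48262960584/82915 + (55*81661)*(1/233217) = -48262960584/82915 + 4491355*(1/233217) = -48262960584/82915 + 4491355/233217 = -11255370477818903/19337187555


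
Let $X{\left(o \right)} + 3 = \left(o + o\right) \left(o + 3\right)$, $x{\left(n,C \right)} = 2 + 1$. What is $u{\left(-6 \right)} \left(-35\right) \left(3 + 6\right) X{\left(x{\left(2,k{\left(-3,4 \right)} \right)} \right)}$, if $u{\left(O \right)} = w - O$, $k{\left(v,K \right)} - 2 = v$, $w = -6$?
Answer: $0$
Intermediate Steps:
$k{\left(v,K \right)} = 2 + v$
$x{\left(n,C \right)} = 3$
$u{\left(O \right)} = -6 - O$
$X{\left(o \right)} = -3 + 2 o \left(3 + o\right)$ ($X{\left(o \right)} = -3 + \left(o + o\right) \left(o + 3\right) = -3 + 2 o \left(3 + o\right)$)
$u{\left(-6 \right)} \left(-35\right) \left(3 + 6\right) X{\left(x{\left(2,k{\left(-3,4 \right)} \right)} \right)} = \left(-6 - -6\right) \left(-35\right) \left(3 + 6\right) \left(-3 + 2 \cdot 3^{2} + 6 \cdot 3\right) = \left(-6 + 6\right) \left(-35\right) 9 \left(-3 + 2 \cdot 9 + 18\right) = 0 \left(-35\right) 9 \left(-3 + 18 + 18\right) = 0 \cdot 9 \cdot 33 = 0 \cdot 297 = 0$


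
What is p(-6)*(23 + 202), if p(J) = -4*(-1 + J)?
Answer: 6300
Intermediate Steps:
p(J) = 4 - 4*J
p(-6)*(23 + 202) = (4 - 4*(-6))*(23 + 202) = (4 + 24)*225 = 28*225 = 6300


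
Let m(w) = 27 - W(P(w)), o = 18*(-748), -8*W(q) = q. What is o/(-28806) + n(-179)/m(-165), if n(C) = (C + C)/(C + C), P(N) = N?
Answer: 152852/244851 ≈ 0.62427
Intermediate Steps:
W(q) = -q/8
o = -13464
n(C) = 1 (n(C) = (2*C)/((2*C)) = (2*C)*(1/(2*C)) = 1)
m(w) = 27 + w/8 (m(w) = 27 - (-1)*w/8 = 27 + w/8)
o/(-28806) + n(-179)/m(-165) = -13464/(-28806) + 1/(27 + (⅛)*(-165)) = -13464*(-1/28806) + 1/(27 - 165/8) = 2244/4801 + 1/(51/8) = 2244/4801 + 1*(8/51) = 2244/4801 + 8/51 = 152852/244851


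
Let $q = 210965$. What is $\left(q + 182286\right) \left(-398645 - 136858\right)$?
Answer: $-210587090253$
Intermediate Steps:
$\left(q + 182286\right) \left(-398645 - 136858\right) = \left(210965 + 182286\right) \left(-398645 - 136858\right) = 393251 \left(-535503\right) = -210587090253$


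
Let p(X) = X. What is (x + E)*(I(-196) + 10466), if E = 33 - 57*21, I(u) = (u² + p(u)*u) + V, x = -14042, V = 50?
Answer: -1328213688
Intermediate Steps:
I(u) = 50 + 2*u² (I(u) = (u² + u*u) + 50 = (u² + u²) + 50 = 2*u² + 50 = 50 + 2*u²)
E = -1164 (E = 33 - 1197 = -1164)
(x + E)*(I(-196) + 10466) = (-14042 - 1164)*((50 + 2*(-196)²) + 10466) = -15206*((50 + 2*38416) + 10466) = -15206*((50 + 76832) + 10466) = -15206*(76882 + 10466) = -15206*87348 = -1328213688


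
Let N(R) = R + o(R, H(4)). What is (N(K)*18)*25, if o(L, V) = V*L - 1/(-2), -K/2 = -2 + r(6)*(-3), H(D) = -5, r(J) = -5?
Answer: 47025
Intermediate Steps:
K = -26 (K = -2*(-2 - 5*(-3)) = -2*(-2 + 15) = -2*13 = -26)
o(L, V) = 1/2 + L*V (o(L, V) = L*V - 1*(-1/2) = L*V + 1/2 = 1/2 + L*V)
N(R) = 1/2 - 4*R (N(R) = R + (1/2 + R*(-5)) = R + (1/2 - 5*R) = 1/2 - 4*R)
(N(K)*18)*25 = ((1/2 - 4*(-26))*18)*25 = ((1/2 + 104)*18)*25 = ((209/2)*18)*25 = 1881*25 = 47025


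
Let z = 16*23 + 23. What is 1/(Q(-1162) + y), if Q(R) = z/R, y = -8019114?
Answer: -1162/9318210859 ≈ -1.2470e-7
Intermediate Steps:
z = 391 (z = 368 + 23 = 391)
Q(R) = 391/R
1/(Q(-1162) + y) = 1/(391/(-1162) - 8019114) = 1/(391*(-1/1162) - 8019114) = 1/(-391/1162 - 8019114) = 1/(-9318210859/1162) = -1162/9318210859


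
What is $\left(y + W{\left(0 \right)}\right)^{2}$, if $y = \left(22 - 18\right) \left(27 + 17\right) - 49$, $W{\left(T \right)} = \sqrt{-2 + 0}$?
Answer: $\left(127 + i \sqrt{2}\right)^{2} \approx 16127.0 + 359.21 i$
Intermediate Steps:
$W{\left(T \right)} = i \sqrt{2}$ ($W{\left(T \right)} = \sqrt{-2} = i \sqrt{2}$)
$y = 127$ ($y = 4 \cdot 44 - 49 = 176 - 49 = 127$)
$\left(y + W{\left(0 \right)}\right)^{2} = \left(127 + i \sqrt{2}\right)^{2}$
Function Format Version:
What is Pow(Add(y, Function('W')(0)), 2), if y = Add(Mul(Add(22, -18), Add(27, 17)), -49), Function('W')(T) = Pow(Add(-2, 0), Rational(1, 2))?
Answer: Pow(Add(127, Mul(I, Pow(2, Rational(1, 2)))), 2) ≈ Add(16127., Mul(359.21, I))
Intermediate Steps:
Function('W')(T) = Mul(I, Pow(2, Rational(1, 2))) (Function('W')(T) = Pow(-2, Rational(1, 2)) = Mul(I, Pow(2, Rational(1, 2))))
y = 127 (y = Add(Mul(4, 44), -49) = Add(176, -49) = 127)
Pow(Add(y, Function('W')(0)), 2) = Pow(Add(127, Mul(I, Pow(2, Rational(1, 2)))), 2)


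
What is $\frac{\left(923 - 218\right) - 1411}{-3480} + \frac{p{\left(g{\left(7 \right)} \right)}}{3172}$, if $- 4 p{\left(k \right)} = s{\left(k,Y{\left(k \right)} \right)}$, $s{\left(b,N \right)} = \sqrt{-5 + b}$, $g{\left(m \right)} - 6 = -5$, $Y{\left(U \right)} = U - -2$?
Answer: $\frac{353}{1740} - \frac{i}{6344} \approx 0.20287 - 0.00015763 i$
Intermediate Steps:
$Y{\left(U \right)} = 2 + U$ ($Y{\left(U \right)} = U + 2 = 2 + U$)
$g{\left(m \right)} = 1$ ($g{\left(m \right)} = 6 - 5 = 1$)
$p{\left(k \right)} = - \frac{\sqrt{-5 + k}}{4}$
$\frac{\left(923 - 218\right) - 1411}{-3480} + \frac{p{\left(g{\left(7 \right)} \right)}}{3172} = \frac{\left(923 - 218\right) - 1411}{-3480} + \frac{\left(- \frac{1}{4}\right) \sqrt{-5 + 1}}{3172} = \left(705 - 1411\right) \left(- \frac{1}{3480}\right) + - \frac{\sqrt{-4}}{4} \cdot \frac{1}{3172} = \left(-706\right) \left(- \frac{1}{3480}\right) + - \frac{2 i}{4} \cdot \frac{1}{3172} = \frac{353}{1740} + - \frac{i}{2} \cdot \frac{1}{3172} = \frac{353}{1740} - \frac{i}{6344}$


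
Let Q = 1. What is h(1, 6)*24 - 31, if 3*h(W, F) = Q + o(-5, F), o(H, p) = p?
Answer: 25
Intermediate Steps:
h(W, F) = ⅓ + F/3 (h(W, F) = (1 + F)/3 = ⅓ + F/3)
h(1, 6)*24 - 31 = (⅓ + (⅓)*6)*24 - 31 = (⅓ + 2)*24 - 31 = (7/3)*24 - 31 = 56 - 31 = 25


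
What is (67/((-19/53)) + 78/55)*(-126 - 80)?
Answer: 39927538/1045 ≈ 38208.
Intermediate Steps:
(67/((-19/53)) + 78/55)*(-126 - 80) = (67/((-19*1/53)) + 78*(1/55))*(-206) = (67/(-19/53) + 78/55)*(-206) = (67*(-53/19) + 78/55)*(-206) = (-3551/19 + 78/55)*(-206) = -193823/1045*(-206) = 39927538/1045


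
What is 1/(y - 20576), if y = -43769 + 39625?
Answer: -1/24720 ≈ -4.0453e-5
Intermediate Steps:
y = -4144
1/(y - 20576) = 1/(-4144 - 20576) = 1/(-24720) = -1/24720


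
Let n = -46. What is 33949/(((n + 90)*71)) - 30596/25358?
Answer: 382648419/39609196 ≈ 9.6606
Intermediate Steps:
33949/(((n + 90)*71)) - 30596/25358 = 33949/(((-46 + 90)*71)) - 30596/25358 = 33949/((44*71)) - 30596*1/25358 = 33949/3124 - 15298/12679 = 382648419/39609196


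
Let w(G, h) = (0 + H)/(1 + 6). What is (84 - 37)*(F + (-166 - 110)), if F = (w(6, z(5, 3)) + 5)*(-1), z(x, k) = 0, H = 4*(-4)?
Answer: -91697/7 ≈ -13100.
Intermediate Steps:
H = -16
w(G, h) = -16/7 (w(G, h) = (0 - 16)/(1 + 6) = -16/7)
F = -19/7 (F = (-16/7 + 5)*(-1) = (19/7)*(-1) = -19/7 ≈ -2.7143)
(84 - 37)*(F + (-166 - 110)) = (84 - 37)*(-19/7 + (-166 - 110)) = 47*(-19/7 - 276) = 47*(-1951/7) = -91697/7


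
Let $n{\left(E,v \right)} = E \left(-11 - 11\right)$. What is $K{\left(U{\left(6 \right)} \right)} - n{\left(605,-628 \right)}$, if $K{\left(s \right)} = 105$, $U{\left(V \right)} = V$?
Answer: $13415$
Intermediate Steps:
$n{\left(E,v \right)} = - 22 E$ ($n{\left(E,v \right)} = E \left(-22\right) = - 22 E$)
$K{\left(U{\left(6 \right)} \right)} - n{\left(605,-628 \right)} = 105 - \left(-22\right) 605 = 105 - -13310 = 105 + 13310 = 13415$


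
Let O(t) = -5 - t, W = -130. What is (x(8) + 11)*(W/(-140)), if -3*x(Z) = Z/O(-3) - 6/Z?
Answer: 1963/168 ≈ 11.685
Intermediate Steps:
x(Z) = 2/Z + Z/6 (x(Z) = -(Z/(-5 - 1*(-3)) - 6/Z)/3 = -(Z/(-5 + 3) - 6/Z)/3 = -(Z/(-2) - 6/Z)/3 = -(Z*(-½) - 6/Z)/3 = -(-Z/2 - 6/Z)/3 = -(-6/Z - Z/2)/3 = 2/Z + Z/6)
(x(8) + 11)*(W/(-140)) = ((2/8 + (⅙)*8) + 11)*(-130/(-140)) = ((2*(⅛) + 4/3) + 11)*(-130*(-1/140)) = ((¼ + 4/3) + 11)*(13/14) = (19/12 + 11)*(13/14) = (151/12)*(13/14) = 1963/168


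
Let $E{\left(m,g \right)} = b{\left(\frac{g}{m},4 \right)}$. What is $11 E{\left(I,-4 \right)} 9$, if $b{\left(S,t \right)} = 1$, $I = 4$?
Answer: $99$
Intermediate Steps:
$E{\left(m,g \right)} = 1$
$11 E{\left(I,-4 \right)} 9 = 11 \cdot 1 \cdot 9 = 11 \cdot 9 = 99$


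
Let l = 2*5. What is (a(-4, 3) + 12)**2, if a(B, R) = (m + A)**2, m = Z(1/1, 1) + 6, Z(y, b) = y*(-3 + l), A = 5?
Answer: 112896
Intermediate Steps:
l = 10
Z(y, b) = 7*y (Z(y, b) = y*(-3 + 10) = y*7 = 7*y)
m = 13 (m = 7/1 + 6 = 7*1 + 6 = 7 + 6 = 13)
a(B, R) = 324 (a(B, R) = (13 + 5)**2 = 18**2 = 324)
(a(-4, 3) + 12)**2 = (324 + 12)**2 = 336**2 = 112896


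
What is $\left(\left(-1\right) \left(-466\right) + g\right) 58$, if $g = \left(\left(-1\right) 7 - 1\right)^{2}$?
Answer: $30740$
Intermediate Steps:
$g = 64$ ($g = \left(-7 - 1\right)^{2} = \left(-8\right)^{2} = 64$)
$\left(\left(-1\right) \left(-466\right) + g\right) 58 = \left(\left(-1\right) \left(-466\right) + 64\right) 58 = \left(466 + 64\right) 58 = 530 \cdot 58 = 30740$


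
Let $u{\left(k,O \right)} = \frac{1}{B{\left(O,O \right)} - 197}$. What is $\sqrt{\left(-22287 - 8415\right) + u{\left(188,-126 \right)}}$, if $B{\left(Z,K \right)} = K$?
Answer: $\frac{i \sqrt{3203109281}}{323} \approx 175.22 i$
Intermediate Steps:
$u{\left(k,O \right)} = \frac{1}{-197 + O}$ ($u{\left(k,O \right)} = \frac{1}{O - 197} = \frac{1}{-197 + O}$)
$\sqrt{\left(-22287 - 8415\right) + u{\left(188,-126 \right)}} = \sqrt{\left(-22287 - 8415\right) + \frac{1}{-197 - 126}} = \sqrt{-30702 + \frac{1}{-323}} = \sqrt{-30702 - \frac{1}{323}} = \sqrt{- \frac{9916747}{323}} = \frac{i \sqrt{3203109281}}{323}$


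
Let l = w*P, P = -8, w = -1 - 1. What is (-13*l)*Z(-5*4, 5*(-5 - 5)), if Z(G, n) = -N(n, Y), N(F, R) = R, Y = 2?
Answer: 416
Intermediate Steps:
w = -2
Z(G, n) = -2 (Z(G, n) = -1*2 = -2)
l = 16 (l = -2*(-8) = 16)
(-13*l)*Z(-5*4, 5*(-5 - 5)) = -13*16*(-2) = -208*(-2) = 416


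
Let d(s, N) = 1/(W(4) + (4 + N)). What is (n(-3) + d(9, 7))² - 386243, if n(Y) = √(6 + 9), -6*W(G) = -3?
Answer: -204314608/529 + 4*√15/23 ≈ -3.8623e+5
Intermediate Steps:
W(G) = ½ (W(G) = -⅙*(-3) = ½)
d(s, N) = 1/(9/2 + N) (d(s, N) = 1/(½ + (4 + N)) = 1/(9/2 + N))
n(Y) = √15
(n(-3) + d(9, 7))² - 386243 = (√15 + 2/(9 + 2*7))² - 386243 = (√15 + 2/(9 + 14))² - 386243 = (√15 + 2/23)² - 386243 = (2/23 + √15)² - 386243 = -386243 + (2/23 + √15)²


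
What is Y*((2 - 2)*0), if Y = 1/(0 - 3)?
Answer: 0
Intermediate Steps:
Y = -⅓ (Y = 1/(-3) = -⅓ ≈ -0.33333)
Y*((2 - 2)*0) = -(2 - 2)*0/3 = -0*0 = -⅓*0 = 0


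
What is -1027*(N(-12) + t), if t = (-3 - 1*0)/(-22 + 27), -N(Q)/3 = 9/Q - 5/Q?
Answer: -2054/5 ≈ -410.80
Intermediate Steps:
N(Q) = -12/Q (N(Q) = -3*(9/Q - 5/Q) = -12/Q)
t = -⅗ (t = (-3 + 0)/5 = -3*⅕ = -⅗ ≈ -0.60000)
-1027*(N(-12) + t) = -1027*(-12/(-12) - ⅗) = -1027*(-12*(-1/12) - ⅗) = -1027*(1 - ⅗) = -1027*⅖ = -2054/5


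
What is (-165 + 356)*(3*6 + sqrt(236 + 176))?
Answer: 3438 + 382*sqrt(103) ≈ 7314.9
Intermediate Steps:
(-165 + 356)*(3*6 + sqrt(236 + 176)) = 191*(18 + sqrt(412)) = 191*(18 + 2*sqrt(103)) = 3438 + 382*sqrt(103)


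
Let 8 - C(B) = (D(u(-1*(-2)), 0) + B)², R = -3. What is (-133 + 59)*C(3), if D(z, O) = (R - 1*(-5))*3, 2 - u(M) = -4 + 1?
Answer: 5402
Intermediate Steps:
u(M) = 5 (u(M) = 2 - (-4 + 1) = 2 - 1*(-3) = 2 + 3 = 5)
D(z, O) = 6 (D(z, O) = (-3 - 1*(-5))*3 = (-3 + 5)*3 = 2*3 = 6)
C(B) = 8 - (6 + B)²
(-133 + 59)*C(3) = (-133 + 59)*(8 - (6 + 3)²) = -74*(8 - 1*9²) = -74*(8 - 1*81) = -74*(8 - 81) = -74*(-73) = 5402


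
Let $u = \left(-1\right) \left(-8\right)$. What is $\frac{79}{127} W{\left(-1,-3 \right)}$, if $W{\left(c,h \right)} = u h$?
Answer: $- \frac{1896}{127} \approx -14.929$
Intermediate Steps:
$u = 8$
$W{\left(c,h \right)} = 8 h$
$\frac{79}{127} W{\left(-1,-3 \right)} = \frac{79}{127} \cdot 8 \left(-3\right) = 79 \cdot \frac{1}{127} \left(-24\right) = \frac{79}{127} \left(-24\right) = - \frac{1896}{127}$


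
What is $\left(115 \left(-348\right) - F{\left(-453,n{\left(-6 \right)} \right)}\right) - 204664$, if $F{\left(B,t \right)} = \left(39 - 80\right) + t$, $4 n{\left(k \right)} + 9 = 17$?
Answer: $-244645$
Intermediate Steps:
$n{\left(k \right)} = 2$ ($n{\left(k \right)} = - \frac{9}{4} + \frac{1}{4} \cdot 17 = - \frac{9}{4} + \frac{17}{4} = 2$)
$F{\left(B,t \right)} = -41 + t$
$\left(115 \left(-348\right) - F{\left(-453,n{\left(-6 \right)} \right)}\right) - 204664 = \left(115 \left(-348\right) - \left(-41 + 2\right)\right) - 204664 = \left(-40020 - -39\right) - 204664 = \left(-40020 + 39\right) - 204664 = -39981 - 204664 = -244645$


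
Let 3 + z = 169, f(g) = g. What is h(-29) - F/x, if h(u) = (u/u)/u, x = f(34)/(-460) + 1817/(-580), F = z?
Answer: 64175983/1240533 ≈ 51.733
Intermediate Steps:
z = 166 (z = -3 + 169 = 166)
F = 166
x = -42777/13340 (x = 34/(-460) + 1817/(-580) = 34*(-1/460) + 1817*(-1/580) = -17/230 - 1817/580 = -42777/13340 ≈ -3.2067)
h(u) = 1/u
h(-29) - F/x = 1/(-29) - 166/(-42777/13340) = -1/29 - 166*(-13340)/42777 = -1/29 - 1*(-2214440/42777) = -1/29 + 2214440/42777 = 64175983/1240533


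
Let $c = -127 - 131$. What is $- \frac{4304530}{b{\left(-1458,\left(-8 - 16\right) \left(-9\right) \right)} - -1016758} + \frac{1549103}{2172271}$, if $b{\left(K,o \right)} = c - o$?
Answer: $- \frac{3888138547189}{1103822130482} \approx -3.5224$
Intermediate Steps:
$c = -258$
$b{\left(K,o \right)} = -258 - o$
$- \frac{4304530}{b{\left(-1458,\left(-8 - 16\right) \left(-9\right) \right)} - -1016758} + \frac{1549103}{2172271} = - \frac{4304530}{\left(-258 - \left(-8 - 16\right) \left(-9\right)\right) - -1016758} + \frac{1549103}{2172271} = - \frac{4304530}{\left(-258 - \left(-24\right) \left(-9\right)\right) + 1016758} + 1549103 \cdot \frac{1}{2172271} = - \frac{4304530}{\left(-258 - 216\right) + 1016758} + \frac{1549103}{2172271} = - \frac{4304530}{-474 + 1016758} + \frac{1549103}{2172271} = - \frac{4304530}{1016284} + \frac{1549103}{2172271} = \left(-4304530\right) \frac{1}{1016284} + \frac{1549103}{2172271} = - \frac{2152265}{508142} + \frac{1549103}{2172271} = - \frac{3888138547189}{1103822130482}$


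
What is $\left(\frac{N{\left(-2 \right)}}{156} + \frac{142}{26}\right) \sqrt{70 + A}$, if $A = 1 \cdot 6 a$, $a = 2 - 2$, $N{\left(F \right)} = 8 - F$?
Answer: $\frac{431 \sqrt{70}}{78} \approx 46.231$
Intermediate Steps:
$a = 0$ ($a = 2 - 2 = 0$)
$A = 0$ ($A = 1 \cdot 6 \cdot 0 = 6 \cdot 0 = 0$)
$\left(\frac{N{\left(-2 \right)}}{156} + \frac{142}{26}\right) \sqrt{70 + A} = \left(\frac{8 - -2}{156} + \frac{142}{26}\right) \sqrt{70 + 0} = \left(\left(8 + 2\right) \frac{1}{156} + 142 \cdot \frac{1}{26}\right) \sqrt{70} = \left(10 \cdot \frac{1}{156} + \frac{71}{13}\right) \sqrt{70} = \left(\frac{5}{78} + \frac{71}{13}\right) \sqrt{70} = \frac{431 \sqrt{70}}{78}$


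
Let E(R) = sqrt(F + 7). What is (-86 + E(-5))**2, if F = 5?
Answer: 7408 - 344*sqrt(3) ≈ 6812.2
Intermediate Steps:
E(R) = 2*sqrt(3) (E(R) = sqrt(5 + 7) = sqrt(12) = 2*sqrt(3))
(-86 + E(-5))**2 = (-86 + 2*sqrt(3))**2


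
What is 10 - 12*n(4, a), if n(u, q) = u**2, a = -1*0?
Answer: -182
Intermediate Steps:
a = 0
10 - 12*n(4, a) = 10 - 12*4**2 = 10 - 12*16 = 10 - 192 = -182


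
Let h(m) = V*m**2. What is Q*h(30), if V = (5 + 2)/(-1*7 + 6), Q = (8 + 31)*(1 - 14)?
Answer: 3194100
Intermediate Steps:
Q = -507 (Q = 39*(-13) = -507)
V = -7 (V = 7/(-7 + 6) = 7/(-1) = 7*(-1) = -7)
h(m) = -7*m**2
Q*h(30) = -(-3549)*30**2 = -(-3549)*900 = -507*(-6300) = 3194100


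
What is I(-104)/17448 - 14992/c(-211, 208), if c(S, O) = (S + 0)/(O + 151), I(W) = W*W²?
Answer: 11708752880/460191 ≈ 25443.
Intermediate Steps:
I(W) = W³
c(S, O) = S/(151 + O)
I(-104)/17448 - 14992/c(-211, 208) = (-104)³/17448 - 14992/((-211/(151 + 208))) = -1124864*1/17448 - 14992/((-211/359)) = -140608/2181 - 14992/((-211*1/359)) = -140608/2181 - 14992/(-211/359) = -140608/2181 - 14992*(-359/211) = -140608/2181 + 5382128/211 = 11708752880/460191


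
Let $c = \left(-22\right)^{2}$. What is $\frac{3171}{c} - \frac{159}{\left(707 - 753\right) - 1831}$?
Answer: $\frac{6028923}{908468} \approx 6.6364$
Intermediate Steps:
$c = 484$
$\frac{3171}{c} - \frac{159}{\left(707 - 753\right) - 1831} = \frac{3171}{484} - \frac{159}{\left(707 - 753\right) - 1831} = 3171 \cdot \frac{1}{484} - \frac{159}{-46 - 1831} = \frac{3171}{484} - \frac{159}{-1877} = \frac{3171}{484} - - \frac{159}{1877} = \frac{3171}{484} + \frac{159}{1877} = \frac{6028923}{908468}$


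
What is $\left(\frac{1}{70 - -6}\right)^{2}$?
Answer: $\frac{1}{5776} \approx 0.00017313$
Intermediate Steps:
$\left(\frac{1}{70 - -6}\right)^{2} = \left(\frac{1}{70 + \left(-23 + 29\right)}\right)^{2} = \left(\frac{1}{70 + 6}\right)^{2} = \left(\frac{1}{76}\right)^{2} = \frac{1}{5776}$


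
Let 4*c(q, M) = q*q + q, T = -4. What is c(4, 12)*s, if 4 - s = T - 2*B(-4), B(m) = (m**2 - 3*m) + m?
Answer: 280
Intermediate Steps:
B(m) = m**2 - 2*m
c(q, M) = q/4 + q**2/4 (c(q, M) = (q*q + q)/4 = (q**2 + q)/4 = (q + q**2)/4 = q/4 + q**2/4)
s = 56 (s = 4 - (-4 - (-8)*(-2 - 4)) = 4 - (-4 - (-8)*(-6)) = 4 - (-4 - 2*24) = 4 - (-4 - 48) = 4 - 1*(-52) = 4 + 52 = 56)
c(4, 12)*s = ((1/4)*4*(1 + 4))*56 = ((1/4)*4*5)*56 = 5*56 = 280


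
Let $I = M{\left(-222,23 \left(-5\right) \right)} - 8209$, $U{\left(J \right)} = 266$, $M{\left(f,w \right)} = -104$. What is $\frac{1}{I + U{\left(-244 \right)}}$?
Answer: $- \frac{1}{8047} \approx -0.00012427$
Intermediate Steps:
$I = -8313$ ($I = -104 - 8209 = -8313$)
$\frac{1}{I + U{\left(-244 \right)}} = \frac{1}{-8313 + 266} = \frac{1}{-8047} = - \frac{1}{8047}$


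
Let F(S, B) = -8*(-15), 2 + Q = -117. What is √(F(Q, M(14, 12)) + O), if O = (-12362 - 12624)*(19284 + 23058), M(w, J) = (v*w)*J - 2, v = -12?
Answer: 6*I*√29387697 ≈ 32526.0*I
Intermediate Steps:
Q = -119 (Q = -2 - 117 = -119)
M(w, J) = -2 - 12*J*w (M(w, J) = (-12*w)*J - 2 = -12*J*w - 2 = -2 - 12*J*w)
F(S, B) = 120
O = -1057957212 (O = -24986*42342 = -1057957212)
√(F(Q, M(14, 12)) + O) = √(120 - 1057957212) = √(-1057957092) = 6*I*√29387697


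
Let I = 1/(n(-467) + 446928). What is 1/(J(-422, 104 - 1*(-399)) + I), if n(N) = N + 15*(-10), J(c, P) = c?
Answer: -446311/188343241 ≈ -0.0023697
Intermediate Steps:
n(N) = -150 + N (n(N) = N - 150 = -150 + N)
I = 1/446311 (I = 1/((-150 - 467) + 446928) = 1/(-617 + 446928) = 1/446311 ≈ 2.2406e-6)
1/(J(-422, 104 - 1*(-399)) + I) = 1/(-422 + 1/446311) = 1/(-188343241/446311) = -446311/188343241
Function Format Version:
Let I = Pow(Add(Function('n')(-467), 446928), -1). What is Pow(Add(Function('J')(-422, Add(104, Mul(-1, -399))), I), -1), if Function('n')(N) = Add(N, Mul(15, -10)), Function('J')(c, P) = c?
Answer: Rational(-446311, 188343241) ≈ -0.0023697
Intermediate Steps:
Function('n')(N) = Add(-150, N) (Function('n')(N) = Add(N, -150) = Add(-150, N))
I = Rational(1, 446311) (I = Pow(Add(Add(-150, -467), 446928), -1) = Pow(Add(-617, 446928), -1) = Pow(446311, -1) = Rational(1, 446311) ≈ 2.2406e-6)
Pow(Add(Function('J')(-422, Add(104, Mul(-1, -399))), I), -1) = Pow(Add(-422, Rational(1, 446311)), -1) = Pow(Rational(-188343241, 446311), -1) = Rational(-446311, 188343241)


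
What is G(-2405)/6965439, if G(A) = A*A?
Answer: 444925/535803 ≈ 0.83039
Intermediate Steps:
G(A) = A**2
G(-2405)/6965439 = (-2405)**2/6965439 = 5784025*(1/6965439) = 444925/535803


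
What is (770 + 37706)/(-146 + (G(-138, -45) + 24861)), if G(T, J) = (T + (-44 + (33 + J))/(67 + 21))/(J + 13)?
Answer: 13543552/8701205 ≈ 1.5565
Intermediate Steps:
G(T, J) = (-⅛ + T + J/88)/(13 + J) (G(T, J) = (T + (-11 + J)/88)/(13 + J) = (T + (-11 + J)*(1/88))/(13 + J) = (T + (-⅛ + J/88))/(13 + J) = (-⅛ + T + J/88)/(13 + J))
(770 + 37706)/(-146 + (G(-138, -45) + 24861)) = (770 + 37706)/(-146 + ((-11 - 45 + 88*(-138))/(88*(13 - 45)) + 24861)) = 38476/(-146 + ((1/88)*(-11 - 45 - 12144)/(-32) + 24861)) = 38476/(-146 + ((1/88)*(-1/32)*(-12200) + 24861)) = 38476/(-146 + (1525/352 + 24861)) = 38476/(-146 + 8752597/352) = 38476/(8701205/352) = 38476*(352/8701205) = 13543552/8701205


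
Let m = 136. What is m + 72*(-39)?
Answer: -2672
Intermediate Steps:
m + 72*(-39) = 136 + 72*(-39) = 136 - 2808 = -2672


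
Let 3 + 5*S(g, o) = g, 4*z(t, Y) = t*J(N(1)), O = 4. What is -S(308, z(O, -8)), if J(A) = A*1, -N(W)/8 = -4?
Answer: -61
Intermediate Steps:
N(W) = 32 (N(W) = -8*(-4) = 32)
J(A) = A
z(t, Y) = 8*t (z(t, Y) = (t*32)/4 = (32*t)/4 = 8*t)
S(g, o) = -⅗ + g/5
-S(308, z(O, -8)) = -(-⅗ + (⅕)*308) = -(-⅗ + 308/5) = -1*61 = -61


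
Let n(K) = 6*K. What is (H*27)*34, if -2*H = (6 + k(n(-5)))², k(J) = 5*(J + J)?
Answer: -39674124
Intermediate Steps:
k(J) = 10*J (k(J) = 5*(2*J) = 10*J)
H = -43218 (H = -(6 + 10*(6*(-5)))²/2 = -(6 + 10*(-30))²/2 = -(6 - 300)²/2 = -½*(-294)² = -½*86436 = -43218)
(H*27)*34 = -43218*27*34 = -1166886*34 = -39674124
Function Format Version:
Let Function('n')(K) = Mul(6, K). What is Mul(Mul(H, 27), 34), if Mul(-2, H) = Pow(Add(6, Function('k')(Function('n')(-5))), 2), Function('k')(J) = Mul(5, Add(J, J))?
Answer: -39674124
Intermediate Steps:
Function('k')(J) = Mul(10, J) (Function('k')(J) = Mul(5, Mul(2, J)) = Mul(10, J))
H = -43218 (H = Mul(Rational(-1, 2), Pow(Add(6, Mul(10, Mul(6, -5))), 2)) = Mul(Rational(-1, 2), Pow(Add(6, Mul(10, -30)), 2)) = Mul(Rational(-1, 2), Pow(Add(6, -300), 2)) = Mul(Rational(-1, 2), Pow(-294, 2)) = Mul(Rational(-1, 2), 86436) = -43218)
Mul(Mul(H, 27), 34) = Mul(Mul(-43218, 27), 34) = Mul(-1166886, 34) = -39674124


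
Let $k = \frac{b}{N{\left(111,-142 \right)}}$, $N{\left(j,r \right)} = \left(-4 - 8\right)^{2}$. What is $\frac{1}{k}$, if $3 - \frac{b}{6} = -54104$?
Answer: $\frac{24}{54107} \approx 0.00044357$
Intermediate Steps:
$N{\left(j,r \right)} = 144$ ($N{\left(j,r \right)} = \left(-12\right)^{2} = 144$)
$b = 324642$ ($b = 18 - -324624 = 18 + 324624 = 324642$)
$k = \frac{54107}{24}$ ($k = \frac{324642}{144} = 324642 \cdot \frac{1}{144} = \frac{54107}{24} \approx 2254.5$)
$\frac{1}{k} = \frac{1}{\frac{54107}{24}} = \frac{24}{54107}$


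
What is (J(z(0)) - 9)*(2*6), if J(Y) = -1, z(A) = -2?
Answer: -120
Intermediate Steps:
(J(z(0)) - 9)*(2*6) = (-1 - 9)*(2*6) = -10*12 = -120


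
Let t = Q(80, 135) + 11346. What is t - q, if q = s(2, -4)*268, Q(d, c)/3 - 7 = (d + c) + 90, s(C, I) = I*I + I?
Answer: 9066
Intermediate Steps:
s(C, I) = I + I**2 (s(C, I) = I**2 + I = I + I**2)
Q(d, c) = 291 + 3*c + 3*d (Q(d, c) = 21 + 3*((d + c) + 90) = 21 + 3*((c + d) + 90) = 21 + 3*(90 + c + d) = 21 + (270 + 3*c + 3*d) = 291 + 3*c + 3*d)
q = 3216 (q = -4*(1 - 4)*268 = -4*(-3)*268 = 12*268 = 3216)
t = 12282 (t = (291 + 3*135 + 3*80) + 11346 = (291 + 405 + 240) + 11346 = 936 + 11346 = 12282)
t - q = 12282 - 1*3216 = 12282 - 3216 = 9066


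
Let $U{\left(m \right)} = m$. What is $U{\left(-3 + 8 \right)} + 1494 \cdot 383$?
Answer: $572207$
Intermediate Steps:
$U{\left(-3 + 8 \right)} + 1494 \cdot 383 = \left(-3 + 8\right) + 1494 \cdot 383 = 5 + 572202 = 572207$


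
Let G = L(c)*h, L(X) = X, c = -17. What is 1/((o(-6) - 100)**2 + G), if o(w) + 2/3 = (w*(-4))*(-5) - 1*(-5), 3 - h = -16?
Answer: 9/415702 ≈ 2.1650e-5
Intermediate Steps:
h = 19 (h = 3 - 1*(-16) = 3 + 16 = 19)
o(w) = 13/3 + 20*w (o(w) = -2/3 + ((w*(-4))*(-5) - 1*(-5)) = -2/3 + (-4*w*(-5) + 5) = -2/3 + (20*w + 5) = -2/3 + (5 + 20*w) = 13/3 + 20*w)
G = -323 (G = -17*19 = -323)
1/((o(-6) - 100)**2 + G) = 1/(((13/3 + 20*(-6)) - 100)**2 - 323) = 1/(((13/3 - 120) - 100)**2 - 323) = 1/((-347/3 - 100)**2 - 323) = 1/((-647/3)**2 - 323) = 1/(418609/9 - 323) = 1/(415702/9) = 9/415702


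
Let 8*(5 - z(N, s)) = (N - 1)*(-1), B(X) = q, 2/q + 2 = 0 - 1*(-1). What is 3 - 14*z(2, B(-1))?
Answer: -275/4 ≈ -68.750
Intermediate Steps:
q = -2 (q = 2/(-2 + (0 - 1*(-1))) = 2/(-2 + (0 + 1)) = 2/(-2 + 1) = 2/(-1) = 2*(-1) = -2)
B(X) = -2
z(N, s) = 39/8 + N/8 (z(N, s) = 5 - (N - 1)*(-1)/8 = 5 - (-1 + N)*(-1)/8 = 5 - (1 - N)/8 = 5 + (-⅛ + N/8) = 39/8 + N/8)
3 - 14*z(2, B(-1)) = 3 - 14*(39/8 + (⅛)*2) = 3 - 14*(39/8 + ¼) = 3 - 14*41/8 = 3 - 287/4 = -275/4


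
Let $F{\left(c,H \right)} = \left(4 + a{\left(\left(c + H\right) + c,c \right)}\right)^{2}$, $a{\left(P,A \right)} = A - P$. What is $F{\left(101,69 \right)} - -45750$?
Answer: $73306$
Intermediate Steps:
$F{\left(c,H \right)} = \left(4 - H - c\right)^{2}$ ($F{\left(c,H \right)} = \left(4 + \left(c - \left(\left(c + H\right) + c\right)\right)\right)^{2} = \left(4 + \left(c - \left(\left(H + c\right) + c\right)\right)\right)^{2} = \left(4 + \left(c - \left(H + 2 c\right)\right)\right)^{2} = \left(4 - \left(H + c\right)\right)^{2} = \left(4 - H - c\right)^{2}$)
$F{\left(101,69 \right)} - -45750 = \left(-4 + 69 + 101\right)^{2} - -45750 = 166^{2} + 45750 = 27556 + 45750 = 73306$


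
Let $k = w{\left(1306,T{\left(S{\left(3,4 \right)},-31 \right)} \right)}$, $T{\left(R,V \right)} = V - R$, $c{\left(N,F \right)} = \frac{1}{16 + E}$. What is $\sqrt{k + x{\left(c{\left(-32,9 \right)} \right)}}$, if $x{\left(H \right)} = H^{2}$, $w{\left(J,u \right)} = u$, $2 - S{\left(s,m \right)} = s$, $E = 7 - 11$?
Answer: $\frac{i \sqrt{4319}}{12} \approx 5.4766 i$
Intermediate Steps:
$E = -4$
$S{\left(s,m \right)} = 2 - s$
$c{\left(N,F \right)} = \frac{1}{12}$ ($c{\left(N,F \right)} = \frac{1}{16 - 4} = \frac{1}{12}$)
$k = -30$ ($k = -31 - \left(2 - 3\right) = -31 - -1 = -31 + 1 = -30$)
$\sqrt{k + x{\left(c{\left(-32,9 \right)} \right)}} = \sqrt{-30 + \left(\frac{1}{12}\right)^{2}} = \sqrt{-30 + \frac{1}{144}} = \sqrt{- \frac{4319}{144}} = \frac{i \sqrt{4319}}{12}$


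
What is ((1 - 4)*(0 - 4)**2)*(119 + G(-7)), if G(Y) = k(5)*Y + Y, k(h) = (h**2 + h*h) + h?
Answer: 13104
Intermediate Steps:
k(h) = h + 2*h**2 (k(h) = (h**2 + h**2) + h = 2*h**2 + h = h + 2*h**2)
G(Y) = 56*Y (G(Y) = (5*(1 + 2*5))*Y + Y = (5*(1 + 10))*Y + Y = (5*11)*Y + Y = 55*Y + Y = 56*Y)
((1 - 4)*(0 - 4)**2)*(119 + G(-7)) = ((1 - 4)*(0 - 4)**2)*(119 + 56*(-7)) = (-3*(-4)**2)*(119 - 392) = -3*16*(-273) = -48*(-273) = 13104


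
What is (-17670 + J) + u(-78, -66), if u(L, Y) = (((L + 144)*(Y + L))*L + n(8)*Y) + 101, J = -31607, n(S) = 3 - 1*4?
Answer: 692202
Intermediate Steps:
n(S) = -1 (n(S) = 3 - 4 = -1)
u(L, Y) = 101 - Y + L*(144 + L)*(L + Y) (u(L, Y) = (((L + 144)*(Y + L))*L - Y) + 101 = (((144 + L)*(L + Y))*L - Y) + 101 = (L*(144 + L)*(L + Y) - Y) + 101 = (-Y + L*(144 + L)*(L + Y)) + 101 = 101 - Y + L*(144 + L)*(L + Y))
(-17670 + J) + u(-78, -66) = (-17670 - 31607) + (101 + (-78)³ - 1*(-66) + 144*(-78)² - 66*(-78)² + 144*(-78)*(-66)) = -49277 + (101 - 474552 + 66 + 144*6084 - 66*6084 + 741312) = -49277 + (101 - 474552 + 66 + 876096 - 401544 + 741312) = -49277 + 741479 = 692202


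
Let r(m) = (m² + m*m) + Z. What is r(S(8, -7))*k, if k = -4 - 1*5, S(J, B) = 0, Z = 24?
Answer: -216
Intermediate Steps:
r(m) = 24 + 2*m² (r(m) = (m² + m*m) + 24 = (m² + m²) + 24 = 2*m² + 24 = 24 + 2*m²)
k = -9 (k = -4 - 5 = -9)
r(S(8, -7))*k = (24 + 2*0²)*(-9) = (24 + 2*0)*(-9) = (24 + 0)*(-9) = 24*(-9) = -216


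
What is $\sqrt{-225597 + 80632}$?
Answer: $i \sqrt{144965} \approx 380.74 i$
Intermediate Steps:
$\sqrt{-225597 + 80632} = \sqrt{-144965} = i \sqrt{144965}$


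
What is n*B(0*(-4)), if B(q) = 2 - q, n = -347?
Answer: -694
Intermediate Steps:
n*B(0*(-4)) = -347*(2 - 0*(-4)) = -347*(2 - 1*0) = -347*(2 + 0) = -347*2 = -694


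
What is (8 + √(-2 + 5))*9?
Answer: 72 + 9*√3 ≈ 87.589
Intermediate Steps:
(8 + √(-2 + 5))*9 = (8 + √3)*9 = 72 + 9*√3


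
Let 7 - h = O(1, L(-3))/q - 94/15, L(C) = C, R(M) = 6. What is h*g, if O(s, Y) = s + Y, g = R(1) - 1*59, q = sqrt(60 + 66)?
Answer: -10547/15 - 53*sqrt(14)/21 ≈ -712.58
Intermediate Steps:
q = 3*sqrt(14) (q = sqrt(126) = 3*sqrt(14) ≈ 11.225)
g = -53 (g = 6 - 1*59 = 6 - 59 = -53)
O(s, Y) = Y + s
h = 199/15 + sqrt(14)/21 (h = 7 - ((-3 + 1)/((3*sqrt(14))) - 94/15) = 7 - (-sqrt(14)/21 - 94*1/15) = 7 - (-sqrt(14)/21 - 94/15) = 7 - (-94/15 - sqrt(14)/21) = 7 + (94/15 + sqrt(14)/21) = 199/15 + sqrt(14)/21 ≈ 13.445)
h*g = (199/15 + sqrt(14)/21)*(-53) = -10547/15 - 53*sqrt(14)/21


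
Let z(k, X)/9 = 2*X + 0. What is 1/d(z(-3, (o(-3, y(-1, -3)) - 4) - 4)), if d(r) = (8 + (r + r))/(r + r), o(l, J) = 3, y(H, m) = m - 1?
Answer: 45/43 ≈ 1.0465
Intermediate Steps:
y(H, m) = -1 + m
z(k, X) = 18*X (z(k, X) = 9*(2*X + 0) = 9*(2*X) = 18*X)
d(r) = (8 + 2*r)/(2*r) (d(r) = (8 + 2*r)/((2*r)) = (8 + 2*r)*(1/(2*r)) = (8 + 2*r)/(2*r))
1/d(z(-3, (o(-3, y(-1, -3)) - 4) - 4)) = 1/((4 + 18*((3 - 4) - 4))/((18*((3 - 4) - 4)))) = 1/((4 + 18*(-1 - 4))/((18*(-1 - 4)))) = 1/((4 + 18*(-5))/((18*(-5)))) = 1/((4 - 90)/(-90)) = 1/(-1/90*(-86)) = 1/(43/45) = 45/43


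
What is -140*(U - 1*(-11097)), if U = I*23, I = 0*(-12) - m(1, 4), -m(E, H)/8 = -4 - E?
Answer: -1424780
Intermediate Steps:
m(E, H) = 32 + 8*E (m(E, H) = -8*(-4 - E) = 32 + 8*E)
I = -40 (I = 0*(-12) - (32 + 8*1) = 0 - (32 + 8) = 0 - 1*40 = 0 - 40 = -40)
U = -920 (U = -40*23 = -920)
-140*(U - 1*(-11097)) = -140*(-920 - 1*(-11097)) = -140*(-920 + 11097) = -140*10177 = -1424780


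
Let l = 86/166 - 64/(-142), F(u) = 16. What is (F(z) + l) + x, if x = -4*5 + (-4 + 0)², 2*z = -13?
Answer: 76425/5893 ≈ 12.969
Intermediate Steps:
z = -13/2 (z = (½)*(-13) = -13/2 ≈ -6.5000)
l = 5709/5893 (l = 86*(1/166) - 64*(-1/142) = 43/83 + 32/71 = 5709/5893 ≈ 0.96878)
x = -4 (x = -20 + (-4)² = -20 + 16 = -4)
(F(z) + l) + x = (16 + 5709/5893) - 4 = 99997/5893 - 4 = 76425/5893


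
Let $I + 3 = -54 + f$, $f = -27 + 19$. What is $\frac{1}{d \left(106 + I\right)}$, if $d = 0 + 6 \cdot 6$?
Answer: $\frac{1}{1476} \approx 0.00067751$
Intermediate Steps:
$f = -8$
$d = 36$ ($d = 0 + 36 = 36$)
$I = -65$ ($I = -3 - 62 = -65$)
$\frac{1}{d \left(106 + I\right)} = \frac{1}{36 \left(106 - 65\right)} = \frac{1}{36 \cdot 41} = \frac{1}{1476}$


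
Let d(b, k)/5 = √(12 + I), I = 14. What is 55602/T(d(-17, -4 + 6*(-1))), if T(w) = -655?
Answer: -55602/655 ≈ -84.889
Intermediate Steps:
d(b, k) = 5*√26 (d(b, k) = 5*√(12 + 14) = 5*√26)
55602/T(d(-17, -4 + 6*(-1))) = 55602/(-655) = 55602*(-1/655) = -55602/655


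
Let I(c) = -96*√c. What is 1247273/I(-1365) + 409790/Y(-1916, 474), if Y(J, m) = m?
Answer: 204895/237 + 1247273*I*√1365/131040 ≈ 864.54 + 351.66*I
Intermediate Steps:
1247273/I(-1365) + 409790/Y(-1916, 474) = 1247273/((-96*I*√1365)) + 409790/474 = 1247273/((-96*I*√1365)) + 409790*(1/474) = 1247273/((-96*I*√1365)) + 204895/237 = 1247273*(I*√1365/131040) + 204895/237 = 1247273*I*√1365/131040 + 204895/237 = 204895/237 + 1247273*I*√1365/131040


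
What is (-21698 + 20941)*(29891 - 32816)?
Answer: 2214225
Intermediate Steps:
(-21698 + 20941)*(29891 - 32816) = -757*(-2925) = 2214225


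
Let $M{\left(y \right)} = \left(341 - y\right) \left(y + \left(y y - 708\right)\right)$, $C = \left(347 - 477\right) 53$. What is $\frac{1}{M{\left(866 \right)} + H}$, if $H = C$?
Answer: $- \frac{1}{393816740} \approx -2.5393 \cdot 10^{-9}$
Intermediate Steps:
$C = -6890$ ($C = \left(-130\right) 53 = -6890$)
$H = -6890$
$M{\left(y \right)} = \left(341 - y\right) \left(-708 + y + y^{2}\right)$ ($M{\left(y \right)} = \left(341 - y\right) \left(y + \left(y^{2} - 708\right)\right) = \left(341 - y\right) \left(y + \left(-708 + y^{2}\right)\right) = \left(341 - y\right) \left(-708 + y + y^{2}\right)$)
$\frac{1}{M{\left(866 \right)} + H} = \frac{1}{\left(-241428 - 866^{3} + 340 \cdot 866^{2} + 1049 \cdot 866\right) - 6890} = \frac{1}{\left(-241428 - 649461896 + 340 \cdot 749956 + 908434\right) - 6890} = \frac{1}{\left(-241428 - 649461896 + 254985040 + 908434\right) - 6890} = \frac{1}{-393809850 - 6890} = \frac{1}{-393816740} = - \frac{1}{393816740}$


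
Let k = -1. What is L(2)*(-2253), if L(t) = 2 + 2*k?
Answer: 0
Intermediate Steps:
L(t) = 0 (L(t) = 2 + 2*(-1) = 2 - 2 = 0)
L(2)*(-2253) = 0*(-2253) = 0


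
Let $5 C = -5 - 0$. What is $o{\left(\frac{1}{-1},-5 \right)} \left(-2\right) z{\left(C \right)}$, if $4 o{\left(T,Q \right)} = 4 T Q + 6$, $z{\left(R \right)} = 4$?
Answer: $-52$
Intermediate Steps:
$C = -1$ ($C = \frac{-5 - 0}{5} = \frac{-5 + 0}{5} = \frac{1}{5} \left(-5\right) = -1$)
$o{\left(T,Q \right)} = \frac{3}{2} + Q T$ ($o{\left(T,Q \right)} = \frac{4 T Q + 6}{4} = \frac{4 Q T + 6}{4} = \frac{6 + 4 Q T}{4} = \frac{3}{2} + Q T$)
$o{\left(\frac{1}{-1},-5 \right)} \left(-2\right) z{\left(C \right)} = \left(\frac{3}{2} - \frac{5}{-1}\right) \left(-2\right) 4 = \left(\frac{3}{2} - -5\right) \left(-2\right) 4 = \left(\frac{3}{2} + 5\right) \left(-2\right) 4 = \frac{13}{2} \left(-2\right) 4 = \left(-13\right) 4 = -52$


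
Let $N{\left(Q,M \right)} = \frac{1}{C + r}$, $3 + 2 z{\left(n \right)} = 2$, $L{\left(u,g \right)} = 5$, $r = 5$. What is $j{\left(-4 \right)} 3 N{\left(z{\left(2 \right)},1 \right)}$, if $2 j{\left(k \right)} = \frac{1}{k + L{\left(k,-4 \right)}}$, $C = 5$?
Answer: $\frac{3}{20} \approx 0.15$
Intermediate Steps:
$z{\left(n \right)} = - \frac{1}{2}$ ($z{\left(n \right)} = - \frac{3}{2} + \frac{1}{2} \cdot 2 = - \frac{3}{2} + 1 = - \frac{1}{2}$)
$N{\left(Q,M \right)} = \frac{1}{10}$ ($N{\left(Q,M \right)} = \frac{1}{5 + 5} = \frac{1}{10}$)
$j{\left(k \right)} = \frac{1}{2 \left(5 + k\right)}$ ($j{\left(k \right)} = \frac{1}{2 \left(k + 5\right)} = \frac{1}{2 \left(5 + k\right)}$)
$j{\left(-4 \right)} 3 N{\left(z{\left(2 \right)},1 \right)} = \frac{1}{2 \left(5 - 4\right)} 3 \cdot \frac{1}{10} = \frac{1}{2 \cdot 1} \cdot 3 \cdot \frac{1}{10} = \frac{1}{2} \cdot 1 \cdot 3 \cdot \frac{1}{10} = \frac{1}{2} \cdot 3 \cdot \frac{1}{10} = \frac{3}{2} \cdot \frac{1}{10} = \frac{3}{20}$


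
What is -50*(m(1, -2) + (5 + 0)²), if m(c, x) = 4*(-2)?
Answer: -850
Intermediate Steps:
m(c, x) = -8
-50*(m(1, -2) + (5 + 0)²) = -50*(-8 + (5 + 0)²) = -50*(-8 + 5²) = -50*(-8 + 25) = -50*17 = -850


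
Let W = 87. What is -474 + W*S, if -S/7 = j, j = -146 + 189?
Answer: -26661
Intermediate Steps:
j = 43
S = -301 (S = -7*43 = -301)
-474 + W*S = -474 + 87*(-301) = -474 - 26187 = -26661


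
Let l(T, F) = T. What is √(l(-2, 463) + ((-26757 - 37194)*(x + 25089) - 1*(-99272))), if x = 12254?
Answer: I*√2388022923 ≈ 48867.0*I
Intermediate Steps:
√(l(-2, 463) + ((-26757 - 37194)*(x + 25089) - 1*(-99272))) = √(-2 + ((-26757 - 37194)*(12254 + 25089) - 1*(-99272))) = √(-2 + (-63951*37343 + 99272)) = √(-2 + (-2388122193 + 99272)) = √(-2 - 2388022921) = √(-2388022923) = I*√2388022923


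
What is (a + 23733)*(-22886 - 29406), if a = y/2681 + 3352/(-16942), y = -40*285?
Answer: -28179802729496284/22710751 ≈ -1.2408e+9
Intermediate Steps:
y = -11400
a = -101062756/22710751 (a = -11400/2681 + 3352/(-16942) = -11400*1/2681 + 3352*(-1/16942) = -11400/2681 - 1676/8471 = -101062756/22710751 ≈ -4.4500)
(a + 23733)*(-22886 - 29406) = (-101062756/22710751 + 23733)*(-22886 - 29406) = (538893190727/22710751)*(-52292) = -28179802729496284/22710751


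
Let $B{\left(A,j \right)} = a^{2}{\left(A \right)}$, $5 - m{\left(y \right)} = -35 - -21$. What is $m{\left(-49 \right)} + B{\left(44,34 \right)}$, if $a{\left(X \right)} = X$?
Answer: $1955$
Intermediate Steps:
$m{\left(y \right)} = 19$ ($m{\left(y \right)} = 5 - \left(-35 - -21\right) = 5 - \left(-35 + 21\right) = 5 - -14 = 5 + 14 = 19$)
$B{\left(A,j \right)} = A^{2}$
$m{\left(-49 \right)} + B{\left(44,34 \right)} = 19 + 44^{2} = 19 + 1936 = 1955$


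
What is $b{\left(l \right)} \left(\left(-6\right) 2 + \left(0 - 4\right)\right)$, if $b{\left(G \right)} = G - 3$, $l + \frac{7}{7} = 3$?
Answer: $16$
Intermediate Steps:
$l = 2$ ($l = -1 + 3 = 2$)
$b{\left(G \right)} = -3 + G$
$b{\left(l \right)} \left(\left(-6\right) 2 + \left(0 - 4\right)\right) = \left(-3 + 2\right) \left(\left(-6\right) 2 + \left(0 - 4\right)\right) = - (-12 + \left(0 - 4\right)) = - (-12 - 4) = \left(-1\right) \left(-16\right) = 16$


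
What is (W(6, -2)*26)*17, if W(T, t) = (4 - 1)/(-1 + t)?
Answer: -442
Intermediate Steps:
W(T, t) = 3/(-1 + t)
(W(6, -2)*26)*17 = ((3/(-1 - 2))*26)*17 = ((3/(-3))*26)*17 = ((3*(-⅓))*26)*17 = -1*26*17 = -26*17 = -442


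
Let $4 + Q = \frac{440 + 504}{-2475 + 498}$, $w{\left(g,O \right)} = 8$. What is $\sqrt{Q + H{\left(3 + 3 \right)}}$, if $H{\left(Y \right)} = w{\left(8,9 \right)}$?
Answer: $\frac{2 \sqrt{3441957}}{1977} \approx 1.8768$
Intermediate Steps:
$H{\left(Y \right)} = 8$
$Q = - \frac{8852}{1977}$ ($Q = -4 + \frac{440 + 504}{-2475 + 498} = -4 + \frac{944}{-1977} = -4 + 944 \left(- \frac{1}{1977}\right) = -4 - \frac{944}{1977} = - \frac{8852}{1977} \approx -4.4775$)
$\sqrt{Q + H{\left(3 + 3 \right)}} = \sqrt{- \frac{8852}{1977} + 8} = \sqrt{\frac{6964}{1977}} = \frac{2 \sqrt{3441957}}{1977}$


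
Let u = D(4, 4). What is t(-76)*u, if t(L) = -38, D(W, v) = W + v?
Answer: -304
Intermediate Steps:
u = 8 (u = 4 + 4 = 8)
t(-76)*u = -38*8 = -304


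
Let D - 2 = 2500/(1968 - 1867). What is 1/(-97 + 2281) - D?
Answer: -5901067/220584 ≈ -26.752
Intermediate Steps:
D = 2702/101 (D = 2 + 2500/(1968 - 1867) = 2 + 2500/101 = 2702/101 ≈ 26.752)
1/(-97 + 2281) - D = 1/(-97 + 2281) - 1*2702/101 = 1/2184 - 2702/101 = -5901067/220584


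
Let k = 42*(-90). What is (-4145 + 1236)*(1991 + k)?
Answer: 5204201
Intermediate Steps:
k = -3780
(-4145 + 1236)*(1991 + k) = (-4145 + 1236)*(1991 - 3780) = -2909*(-1789) = 5204201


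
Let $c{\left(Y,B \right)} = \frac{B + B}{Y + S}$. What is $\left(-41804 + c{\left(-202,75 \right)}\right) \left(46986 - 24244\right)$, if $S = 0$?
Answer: $- \frac{96023069018}{101} \approx -9.5072 \cdot 10^{8}$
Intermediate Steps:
$c{\left(Y,B \right)} = \frac{2 B}{Y}$ ($c{\left(Y,B \right)} = \frac{B + B}{Y + 0} = \frac{2 B}{Y}$)
$\left(-41804 + c{\left(-202,75 \right)}\right) \left(46986 - 24244\right) = \left(-41804 + 2 \cdot 75 \frac{1}{-202}\right) \left(46986 - 24244\right) = \left(-41804 + 2 \cdot 75 \left(- \frac{1}{202}\right)\right) 22742 = \left(-41804 - \frac{75}{101}\right) 22742 = \left(- \frac{4222279}{101}\right) 22742 = - \frac{96023069018}{101}$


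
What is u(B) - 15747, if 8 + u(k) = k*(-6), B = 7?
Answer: -15797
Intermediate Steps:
u(k) = -8 - 6*k (u(k) = -8 + k*(-6) = -8 - 6*k)
u(B) - 15747 = (-8 - 6*7) - 15747 = (-8 - 42) - 15747 = -50 - 15747 = -15797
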